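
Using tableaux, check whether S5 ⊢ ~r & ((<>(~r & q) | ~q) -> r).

Tableau for the negation ~(~r & ((<>(~r & q) | ~q) -> r)):
1. ~(~r & ((<>(~r & q) | ~q) -> r)), 0
2. ~((<>(~r & q) | ~q) -> r), 0   [~&-rule on 1 (branches; this branch)]
3. <>(~r & q) | ~q, 0   [~->-rule on 2]
4. ~r, 0   [~->-rule on 2]
5. ~q, 0   [|-rule on 3 (branches; this branch)]
Accessibility: 0R0
The negation has an open branch (countermodel exists).

No, not valid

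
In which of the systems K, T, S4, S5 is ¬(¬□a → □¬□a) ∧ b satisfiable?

K, T, S4

S5-tableau for the formula:
1. ¬(¬□a → □¬□a) ∧ b, w0
2. ¬(¬□a → □¬□a), w0
3. b, w0
4. ¬□a, w0
5. ¬□¬□a, w0
6. ¬a, w1
7. □a, w2
8. a, w0
9. a, w1
Accessibility: w0Rw0, w0Rw1, w0Rw2, w1Rw0, w1Rw1, w1Rw2, w2Rw0, w2Rw1, w2Rw2
Branch closes: a and ¬a both at w1.
Every branch closes (one shown): unsatisfiable in S5.
S4-tableau for the formula:
1. ¬(¬□a → □¬□a) ∧ b, w0
2. ¬(¬□a → □¬□a), w0
3. b, w0
4. ¬□a, w0
5. ¬□¬□a, w0
6. ¬a, w1
7. □a, w2
8. a, w2
Accessibility: w0Rw0, w0Rw1, w0Rw2, w1Rw1, w2Rw2
Complete open branch: satisfiable in S4, hence also in K, T (this S4-model is also a K-model and a T-model).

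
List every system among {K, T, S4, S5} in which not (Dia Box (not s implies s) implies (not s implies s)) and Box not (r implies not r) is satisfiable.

K, T, S4

S5-tableau for the formula:
1. not (Dia Box (not s implies s) implies (not s implies s)) and Box not (r implies not r), u
2. not (Dia Box (not s implies s) implies (not s implies s)), u
3. Box not (r implies not r), u
4. Dia Box (not s implies s), u
5. not (not s implies s), u
6. not s, u
7. not (r implies not r), u
8. r, u
9. Box (not s implies s), v
10. not (r implies not r), v
11. r, v
12. not s implies s, u
13. not s implies s, v
14. s, u
Accessibility: uRu, uRv, vRu, vRv
Branch closes: s and not s both at u.
Every branch closes (one shown): unsatisfiable in S5.
S4-tableau for the formula:
1. not (Dia Box (not s implies s) implies (not s implies s)) and Box not (r implies not r), u
2. not (Dia Box (not s implies s) implies (not s implies s)), u
3. Box not (r implies not r), u
4. Dia Box (not s implies s), u
5. not (not s implies s), u
6. not s, u
7. not (r implies not r), u
8. r, u
9. Box (not s implies s), v
10. not (r implies not r), v
11. r, v
12. not s implies s, v
13. s, v
Accessibility: uRu, uRv, vRv
Complete open branch: satisfiable in S4, hence also in K, T (this S4-model is also a K-model and a T-model).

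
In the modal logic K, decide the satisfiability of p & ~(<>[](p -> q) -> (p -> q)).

1. p & ~(<>[](p -> q) -> (p -> q)), u
2. p, u   [&-rule on 1]
3. ~(<>[](p -> q) -> (p -> q)), u   [&-rule on 1]
4. <>[](p -> q), u   [~->-rule on 3]
5. ~(p -> q), u   [~->-rule on 3]
6. ~q, u   [~->-rule on 5]
7. [](p -> q), v   [<>-rule on 4: fresh world v, uRv]
Accessibility: uRv

Yes, satisfiable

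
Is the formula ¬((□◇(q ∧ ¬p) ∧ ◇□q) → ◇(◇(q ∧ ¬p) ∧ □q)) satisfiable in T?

1. ¬((□◇(q ∧ ¬p) ∧ ◇□q) → ◇(◇(q ∧ ¬p) ∧ □q)), u
2. □◇(q ∧ ¬p) ∧ ◇□q, u   [¬→-rule on 1]
3. ¬◇(◇(q ∧ ¬p) ∧ □q), u   [¬→-rule on 1]
4. □◇(q ∧ ¬p), u   [∧-rule on 2]
5. ◇□q, u   [∧-rule on 2]
6. ¬(◇(q ∧ ¬p) ∧ □q), u   [¬◇-rule on 3 via uRu]
7. ◇(q ∧ ¬p), u   [□-rule on 4 via uRu]
8. ¬□q, u   [¬∧-rule on 6 (branches; this branch)]
9. □q, v   [◇-rule on 5: fresh world v, uRv]
10. ¬(◇(q ∧ ¬p) ∧ □q), v   [¬◇-rule on 3 via uRv]
11. ◇(q ∧ ¬p), v   [□-rule on 4 via uRv]
12. q, v   [□-rule on 9 via vRv]
13. ¬□q, v   [¬∧-rule on 10 (branches; this branch)]
14. q ∧ ¬p, w   [◇-rule on 7: fresh world w, uRw]
15. q, w   [∧-rule on 14]
16. ¬p, w   [∧-rule on 14]
17. ¬(◇(q ∧ ¬p) ∧ □q), w   [¬◇-rule on 3 via uRw]
18. ◇(q ∧ ¬p), w   [□-rule on 4 via uRw]
19. ¬□q, w   [¬∧-rule on 17 (branches; this branch)]
20. ¬q, x   [¬□-rule on 8: fresh world x, uRx]
21. ¬(◇(q ∧ ¬p) ∧ □q), x   [¬◇-rule on 3 via uRx]
22. ◇(q ∧ ¬p), x   [□-rule on 4 via uRx]
23. ¬◇(q ∧ ¬p), x   [¬∧-rule on 21 (branches; this branch)]
24. ¬(q ∧ ¬p), x   [¬◇-rule on 23 via xRx]
25. p, x   [¬∧-rule on 24 (branches; this branch)]
26. q ∧ ¬p, y   [◇-rule on 11: fresh world y, vRy]
27. q, y   [∧-rule on 26]
28. ¬p, y   [∧-rule on 26]
29. ¬q, z   [¬□-rule on 13: fresh world z, vRz]
30. q, z   [□-rule on 9 via vRz]
Accessibility: uRu, uRv, uRw, uRx, vRv, vRy, vRz, wRw, xRx, yRy, zRz
Branch closes: q and ¬q both at z.
All branches of the tableau close; one closing branch shown above.

No, unsatisfiable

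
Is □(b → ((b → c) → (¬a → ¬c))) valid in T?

Tableau for the negation ¬□(b → ((b → c) → (¬a → ¬c))):
1. ¬□(b → ((b → c) → (¬a → ¬c))), 0
2. ¬(b → ((b → c) → (¬a → ¬c))), 1
3. b, 1
4. ¬((b → c) → (¬a → ¬c)), 1
5. b → c, 1
6. ¬(¬a → ¬c), 1
7. ¬a, 1
8. c, 1
Accessibility: 0R0, 0R1, 1R1
The negation has an open branch (countermodel exists).

Invalid (countermodel exists)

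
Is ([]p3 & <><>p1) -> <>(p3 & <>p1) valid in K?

Valid in K

Tableau for the negation ~(([]p3 & <><>p1) -> <>(p3 & <>p1)):
1. ~(([]p3 & <><>p1) -> <>(p3 & <>p1)), u
2. []p3 & <><>p1, u   [~->-rule on 1]
3. ~<>(p3 & <>p1), u   [~->-rule on 1]
4. []p3, u   [&-rule on 2]
5. <><>p1, u   [&-rule on 2]
6. <>p1, v   [<>-rule on 5: fresh world v, uRv]
7. ~(p3 & <>p1), v   [~<>-rule on 3 via uRv]
8. p3, v   [[]-rule on 4 via uRv]
9. ~<>p1, v   [~&-rule on 7 (branches; this branch)]
10. p1, w   [<>-rule on 6: fresh world w, vRw]
11. ~p1, w   [~<>-rule on 9 via vRw]
Accessibility: uRv, vRw
Branch closes: p1 and ~p1 both at w.
All branches of the negation close; one closing branch shown above.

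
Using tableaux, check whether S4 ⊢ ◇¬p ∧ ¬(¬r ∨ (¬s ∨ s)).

Tableau for the negation ¬(◇¬p ∧ ¬(¬r ∨ (¬s ∨ s))):
1. ¬(◇¬p ∧ ¬(¬r ∨ (¬s ∨ s))), u
2. ¬r ∨ (¬s ∨ s), u
3. ¬s ∨ s, u
4. s, u
Accessibility: uRu
The negation has an open branch (countermodel exists).

Not valid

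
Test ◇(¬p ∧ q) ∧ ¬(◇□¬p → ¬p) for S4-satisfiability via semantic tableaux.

1. ◇(¬p ∧ q) ∧ ¬(◇□¬p → ¬p), u
2. ◇(¬p ∧ q), u   [∧-rule on 1]
3. ¬(◇□¬p → ¬p), u   [∧-rule on 1]
4. ◇□¬p, u   [¬→-rule on 3]
5. p, u   [¬→-rule on 3]
6. ¬p ∧ q, v   [◇-rule on 2: fresh world v, uRv]
7. ¬p, v   [∧-rule on 6]
8. q, v   [∧-rule on 6]
9. □¬p, w   [◇-rule on 4: fresh world w, uRw]
10. ¬p, w   [□-rule on 9 via wRw]
Accessibility: uRu, uRv, uRw, vRv, wRw

Satisfiable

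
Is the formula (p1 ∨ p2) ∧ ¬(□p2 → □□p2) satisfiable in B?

Yes, satisfiable

1. (p1 ∨ p2) ∧ ¬(□p2 → □□p2), w0
2. p1 ∨ p2, w0
3. ¬(□p2 → □□p2), w0
4. □p2, w0
5. ¬□□p2, w0
6. p2, w0
7. ¬□p2, w1
8. p2, w1
9. ¬p2, w2
Accessibility: w0Rw0, w0Rw1, w1Rw0, w1Rw1, w1Rw2, w2Rw1, w2Rw2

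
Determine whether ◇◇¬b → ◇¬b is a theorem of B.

Not valid

Tableau for the negation ¬(◇◇¬b → ◇¬b):
1. ¬(◇◇¬b → ◇¬b), u
2. ◇◇¬b, u
3. ¬◇¬b, u
4. b, u
5. ◇¬b, v
6. b, v
7. ¬b, w
Accessibility: uRu, uRv, vRu, vRv, vRw, wRv, wRw
The negation has an open branch (countermodel exists).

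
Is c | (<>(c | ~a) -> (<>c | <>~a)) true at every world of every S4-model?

Tableau for the negation ~(c | (<>(c | ~a) -> (<>c | <>~a))):
1. ~(c | (<>(c | ~a) -> (<>c | <>~a))), w0
2. ~c, w0
3. ~(<>(c | ~a) -> (<>c | <>~a)), w0
4. <>(c | ~a), w0
5. ~(<>c | <>~a), w0
6. ~<>c, w0
7. ~<>~a, w0
8. a, w0
9. c | ~a, w1
10. ~c, w1
11. a, w1
12. ~a, w1
Accessibility: w0Rw0, w0Rw1, w1Rw1
Branch closes: a and ~a both at w1.
Every branch of the negation's tableau closes; the branch above is one of them.

Valid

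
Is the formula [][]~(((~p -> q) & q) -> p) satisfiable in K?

Satisfiable (open branch found)

1. [][]~(((~p -> q) & q) -> p), u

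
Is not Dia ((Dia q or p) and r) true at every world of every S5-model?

Tableau for the negation Dia ((Dia q or p) and r):
1. Dia ((Dia q or p) and r), w0
2. (Dia q or p) and r, w1
3. Dia q or p, w1
4. r, w1
5. p, w1
Accessibility: w0Rw0, w0Rw1, w1Rw0, w1Rw1
The negation has an open branch (countermodel exists).

Not valid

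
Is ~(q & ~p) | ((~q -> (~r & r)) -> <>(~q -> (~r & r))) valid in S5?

Tableau for the negation ~(~(q & ~p) | ((~q -> (~r & r)) -> <>(~q -> (~r & r)))):
1. ~(~(q & ~p) | ((~q -> (~r & r)) -> <>(~q -> (~r & r)))), w0
2. q & ~p, w0
3. ~((~q -> (~r & r)) -> <>(~q -> (~r & r))), w0
4. q, w0
5. ~p, w0
6. ~q -> (~r & r), w0
7. ~<>(~q -> (~r & r)), w0
8. ~(~q -> (~r & r)), w0
9. ~q, w0
10. ~(~r & r), w0
Accessibility: w0Rw0
Branch closes: q and ~q both at w0.
Every branch of the negation's tableau closes; the branch above is one of them.

Valid in S5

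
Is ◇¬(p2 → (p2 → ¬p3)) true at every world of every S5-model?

Tableau for the negation ¬◇¬(p2 → (p2 → ¬p3)):
1. ¬◇¬(p2 → (p2 → ¬p3)), 0
2. p2 → (p2 → ¬p3), 0
3. p2 → ¬p3, 0
4. ¬p3, 0
Accessibility: 0R0
The negation has an open branch (countermodel exists).

Invalid (countermodel exists)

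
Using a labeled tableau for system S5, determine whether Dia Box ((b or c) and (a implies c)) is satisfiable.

1. Dia Box ((b or c) and (a implies c)), w0
2. Box ((b or c) and (a implies c)), w1
3. (b or c) and (a implies c), w0
4. b or c, w0
5. a implies c, w0
6. (b or c) and (a implies c), w1
7. b or c, w1
8. a implies c, w1
9. c, w0
10. c, w1
Accessibility: w0Rw0, w0Rw1, w1Rw0, w1Rw1

Yes, satisfiable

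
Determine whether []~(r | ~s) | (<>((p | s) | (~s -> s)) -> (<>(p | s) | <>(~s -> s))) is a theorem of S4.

Valid

Tableau for the negation ~([]~(r | ~s) | (<>((p | s) | (~s -> s)) -> (<>(p | s) | <>(~s -> s)))):
1. ~([]~(r | ~s) | (<>((p | s) | (~s -> s)) -> (<>(p | s) | <>(~s -> s)))), 0
2. ~[]~(r | ~s), 0   [~|-rule on 1]
3. ~(<>((p | s) | (~s -> s)) -> (<>(p | s) | <>(~s -> s))), 0   [~|-rule on 1]
4. <>((p | s) | (~s -> s)), 0   [~->-rule on 3]
5. ~(<>(p | s) | <>(~s -> s)), 0   [~->-rule on 3]
6. ~<>(p | s), 0   [~|-rule on 5]
7. ~<>(~s -> s), 0   [~|-rule on 5]
8. ~(p | s), 0   [~<>-rule on 6 via 0R0]
9. ~p, 0   [~|-rule on 8]
10. ~s, 0   [~|-rule on 8]
11. ~(~s -> s), 0   [~<>-rule on 7 via 0R0]
12. r | ~s, 1   [~[]-rule on 2: fresh world 1, 0R1]
13. ~(p | s), 1   [~<>-rule on 6 via 0R1]
14. ~p, 1   [~|-rule on 13]
15. ~s, 1   [~|-rule on 13]
16. ~(~s -> s), 1   [~<>-rule on 7 via 0R1]
17. (p | s) | (~s -> s), 2   [<>-rule on 4: fresh world 2, 0R2]
18. ~(p | s), 2   [~<>-rule on 6 via 0R2]
19. ~p, 2   [~|-rule on 18]
20. ~s, 2   [~|-rule on 18]
21. ~(~s -> s), 2   [~<>-rule on 7 via 0R2]
22. ~s -> s, 2   [|-rule on 17 (branches; this branch)]
23. s, 2   [->-rule on 22 (branches; this branch)]
Accessibility: 0R0, 0R1, 0R2, 1R1, 2R2
Branch closes: s and ~s both at 2.
All branches of the negation close; one closing branch shown above.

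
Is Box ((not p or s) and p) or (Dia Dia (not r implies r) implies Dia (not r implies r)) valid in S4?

Tableau for the negation not (Box ((not p or s) and p) or (Dia Dia (not r implies r) implies Dia (not r implies r))):
1. not (Box ((not p or s) and p) or (Dia Dia (not r implies r) implies Dia (not r implies r))), 0
2. not Box ((not p or s) and p), 0   [neg-or-rule on 1]
3. not (Dia Dia (not r implies r) implies Dia (not r implies r)), 0   [neg-or-rule on 1]
4. Dia Dia (not r implies r), 0   [neg-implies-rule on 3]
5. not Dia (not r implies r), 0   [neg-implies-rule on 3]
6. not (not r implies r), 0   [neg-Dia-rule on 5 via 0R0]
7. not r, 0   [neg-implies-rule on 6]
8. not ((not p or s) and p), 1   [neg-Box-rule on 2: fresh world 1, 0R1]
9. not (not r implies r), 1   [neg-Dia-rule on 5 via 0R1]
10. not r, 1   [neg-implies-rule on 9]
11. not (not p or s), 1   [neg-and-rule on 8 (branches; this branch)]
12. p, 1   [neg-or-rule on 11]
13. not s, 1   [neg-or-rule on 11]
14. Dia (not r implies r), 2   [Dia-rule on 4: fresh world 2, 0R2]
15. not (not r implies r), 2   [neg-Dia-rule on 5 via 0R2]
16. not r, 2   [neg-implies-rule on 15]
17. not r implies r, 3   [Dia-rule on 14: fresh world 3, 2R3]
18. not (not r implies r), 3   [neg-Dia-rule on 5 via 0R3]
19. not r, 3   [neg-implies-rule on 18]
20. r, 3   [implies-rule on 17 (branches; this branch)]
Accessibility: 0R0, 0R1, 0R2, 0R3, 1R1, 2R2, 2R3, 3R3
Branch closes: r and not r both at 3.
All branches of the negation close; one closing branch shown above.

Valid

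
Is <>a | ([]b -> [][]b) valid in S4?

Tableau for the negation ~(<>a | ([]b -> [][]b)):
1. ~(<>a | ([]b -> [][]b)), w0
2. ~<>a, w0
3. ~([]b -> [][]b), w0
4. []b, w0
5. ~[][]b, w0
6. ~a, w0
7. b, w0
8. ~[]b, w1
9. ~a, w1
10. b, w1
11. ~b, w2
12. ~a, w2
13. b, w2
Accessibility: w0Rw0, w0Rw1, w0Rw2, w1Rw1, w1Rw2, w2Rw2
Branch closes: b and ~b both at w2.
Every branch of the negation's tableau closes; the branch above is one of them.

Yes, valid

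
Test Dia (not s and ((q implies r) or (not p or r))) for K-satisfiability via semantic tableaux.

1. Dia (not s and ((q implies r) or (not p or r))), 0
2. not s and ((q implies r) or (not p or r)), 1
3. not s, 1
4. (q implies r) or (not p or r), 1
5. not p or r, 1
6. r, 1
Accessibility: 0R1

Satisfiable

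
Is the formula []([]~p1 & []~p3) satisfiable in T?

1. []([]~p1 & []~p3), w0
2. []~p1 & []~p3, w0
3. []~p1, w0
4. []~p3, w0
5. ~p1, w0
6. ~p3, w0
Accessibility: w0Rw0

Satisfiable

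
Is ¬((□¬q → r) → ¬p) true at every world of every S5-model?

Not valid

Tableau for the negation (□¬q → r) → ¬p:
1. (□¬q → r) → ¬p, u
2. ¬p, u   [→-rule on 1 (branches; this branch)]
Accessibility: uRu
The negation has an open branch (countermodel exists).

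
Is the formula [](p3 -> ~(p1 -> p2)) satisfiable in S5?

1. [](p3 -> ~(p1 -> p2)), w0
2. p3 -> ~(p1 -> p2), w0
3. ~(p1 -> p2), w0
4. p1, w0
5. ~p2, w0
Accessibility: w0Rw0

Satisfiable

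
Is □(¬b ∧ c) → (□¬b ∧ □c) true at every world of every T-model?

Yes, valid

Tableau for the negation ¬(□(¬b ∧ c) → (□¬b ∧ □c)):
1. ¬(□(¬b ∧ c) → (□¬b ∧ □c)), u
2. □(¬b ∧ c), u
3. ¬(□¬b ∧ □c), u
4. ¬b ∧ c, u
5. ¬b, u
6. c, u
7. ¬□c, u
8. ¬c, v
9. ¬b ∧ c, v
10. ¬b, v
11. c, v
Accessibility: uRu, uRv, vRv
Branch closes: c and ¬c both at v.
All branches of the negation close; one closing branch shown above.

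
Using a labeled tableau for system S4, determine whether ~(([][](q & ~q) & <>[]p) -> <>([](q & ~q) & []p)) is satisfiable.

1. ~(([][](q & ~q) & <>[]p) -> <>([](q & ~q) & []p)), 0
2. [][](q & ~q) & <>[]p, 0   [~->-rule on 1]
3. ~<>([](q & ~q) & []p), 0   [~->-rule on 1]
4. [][](q & ~q), 0   [&-rule on 2]
5. <>[]p, 0   [&-rule on 2]
6. ~([](q & ~q) & []p), 0   [~<>-rule on 3 via 0R0]
7. [](q & ~q), 0   [[]-rule on 4 via 0R0]
8. q & ~q, 0   [[]-rule on 7 via 0R0]
9. q, 0   [&-rule on 8]
10. ~q, 0   [&-rule on 8]
Accessibility: 0R0
Branch closes: q and ~q both at 0.
Every branch closes; the branch above is one of them.

Unsatisfiable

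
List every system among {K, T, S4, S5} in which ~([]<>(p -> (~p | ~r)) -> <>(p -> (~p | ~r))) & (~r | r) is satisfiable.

T-tableau for the formula:
1. ~([]<>(p -> (~p | ~r)) -> <>(p -> (~p | ~r))) & (~r | r), u
2. ~([]<>(p -> (~p | ~r)) -> <>(p -> (~p | ~r))), u   [&-rule on 1]
3. ~r | r, u   [&-rule on 1]
4. []<>(p -> (~p | ~r)), u   [~->-rule on 2]
5. ~<>(p -> (~p | ~r)), u   [~->-rule on 2]
6. <>(p -> (~p | ~r)), u   [[]-rule on 4 via uRu]
7. ~(p -> (~p | ~r)), u   [~<>-rule on 5 via uRu]
8. p, u   [~->-rule on 7]
9. ~(~p | ~r), u   [~->-rule on 7]
10. r, u   [~|-rule on 9]
11. p -> (~p | ~r), v   [<>-rule on 6: fresh world v, uRv]
12. <>(p -> (~p | ~r)), v   [[]-rule on 4 via uRv]
13. ~(p -> (~p | ~r)), v   [~<>-rule on 5 via uRv]
14. p, v   [~->-rule on 13]
15. ~(~p | ~r), v   [~->-rule on 13]
16. r, v   [~|-rule on 15]
17. ~p | ~r, v   [->-rule on 11 (branches; this branch)]
18. ~r, v   [|-rule on 17 (branches; this branch)]
Accessibility: uRu, uRv, vRv
Branch closes: r and ~r both at v.
Every branch closes (one shown): unsatisfiable in T, hence also in S4, S5 (every S4/S5-frame is a T-frame).
K-tableau for the formula:
1. ~([]<>(p -> (~p | ~r)) -> <>(p -> (~p | ~r))) & (~r | r), u
2. ~([]<>(p -> (~p | ~r)) -> <>(p -> (~p | ~r))), u   [&-rule on 1]
3. ~r | r, u   [&-rule on 1]
4. []<>(p -> (~p | ~r)), u   [~->-rule on 2]
5. ~<>(p -> (~p | ~r)), u   [~->-rule on 2]
6. r, u   [|-rule on 3 (branches; this branch)]
Complete open branch: satisfiable in K.

K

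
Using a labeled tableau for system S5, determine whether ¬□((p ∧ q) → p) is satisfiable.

1. ¬□((p ∧ q) → p), 0
2. ¬((p ∧ q) → p), 1   [¬□-rule on 1: fresh world 1, 0R1]
3. p ∧ q, 1   [¬→-rule on 2]
4. ¬p, 1   [¬→-rule on 2]
5. p, 1   [∧-rule on 3]
6. q, 1   [∧-rule on 3]
Accessibility: 0R0, 0R1, 1R0, 1R1
Branch closes: p and ¬p both at 1.
Every branch closes; the branch above is one of them.

No, unsatisfiable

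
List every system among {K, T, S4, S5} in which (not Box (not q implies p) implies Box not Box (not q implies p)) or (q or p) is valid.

S5

S5-tableau for the negation not ((not Box (not q implies p) implies Box not Box (not q implies p)) or (q or p)):
1. not ((not Box (not q implies p) implies Box not Box (not q implies p)) or (q or p)), 0
2. not (not Box (not q implies p) implies Box not Box (not q implies p)), 0   [neg-or-rule on 1]
3. not (q or p), 0   [neg-or-rule on 1]
4. not Box (not q implies p), 0   [neg-implies-rule on 2]
5. not Box not Box (not q implies p), 0   [neg-implies-rule on 2]
6. not q, 0   [neg-or-rule on 3]
7. not p, 0   [neg-or-rule on 3]
8. not (not q implies p), 1   [neg-Box-rule on 4: fresh world 1, 0R1]
9. not q, 1   [neg-implies-rule on 8]
10. not p, 1   [neg-implies-rule on 8]
11. Box (not q implies p), 2   [neg-Box-rule on 5: fresh world 2, 0R2]
12. not q implies p, 0   [Box-rule on 11 via 2R0]
13. not q implies p, 1   [Box-rule on 11 via 2R1]
14. not q implies p, 2   [Box-rule on 11 via 2R2]
15. p, 0   [implies-rule on 12 (branches; this branch)]
Accessibility: 0R0, 0R1, 0R2, 1R0, 1R1, 1R2, 2R0, 2R1, 2R2
Branch closes: p and not p both at 0.
Every branch closes (one shown): valid in S5.
S4-tableau for the negation not ((not Box (not q implies p) implies Box not Box (not q implies p)) or (q or p)):
1. not ((not Box (not q implies p) implies Box not Box (not q implies p)) or (q or p)), 0
2. not (not Box (not q implies p) implies Box not Box (not q implies p)), 0   [neg-or-rule on 1]
3. not (q or p), 0   [neg-or-rule on 1]
4. not Box (not q implies p), 0   [neg-implies-rule on 2]
5. not Box not Box (not q implies p), 0   [neg-implies-rule on 2]
6. not q, 0   [neg-or-rule on 3]
7. not p, 0   [neg-or-rule on 3]
8. not (not q implies p), 1   [neg-Box-rule on 4: fresh world 1, 0R1]
9. not q, 1   [neg-implies-rule on 8]
10. not p, 1   [neg-implies-rule on 8]
11. Box (not q implies p), 2   [neg-Box-rule on 5: fresh world 2, 0R2]
12. not q implies p, 2   [Box-rule on 11 via 2R2]
13. p, 2   [implies-rule on 12 (branches; this branch)]
Accessibility: 0R0, 0R1, 0R2, 1R1, 2R2
Complete open branch: countermodel on an S4-frame, so not valid in S4, nor in K, T (the same frame is also a K-frame and a T-frame).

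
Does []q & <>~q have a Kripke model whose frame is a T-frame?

No, unsatisfiable

1. []q & <>~q, w0
2. []q, w0   [&-rule on 1]
3. <>~q, w0   [&-rule on 1]
4. q, w0   [[]-rule on 2 via w0Rw0]
5. ~q, w1   [<>-rule on 3: fresh world w1, w0Rw1]
6. q, w1   [[]-rule on 2 via w0Rw1]
Accessibility: w0Rw0, w0Rw1, w1Rw1
Branch closes: q and ~q both at w1.
Every branch closes; the branch above is one of them.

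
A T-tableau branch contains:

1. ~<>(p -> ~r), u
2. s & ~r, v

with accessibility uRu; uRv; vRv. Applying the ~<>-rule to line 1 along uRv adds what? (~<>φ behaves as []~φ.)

~(p -> ~r), v

~<>φ behaves as []~φ: propagate the negated body to each accessible world.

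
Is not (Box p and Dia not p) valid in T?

Valid

Tableau for the negation Box p and Dia not p:
1. Box p and Dia not p, u
2. Box p, u   [and-rule on 1]
3. Dia not p, u   [and-rule on 1]
4. p, u   [Box-rule on 2 via uRu]
5. not p, v   [Dia-rule on 3: fresh world v, uRv]
6. p, v   [Box-rule on 2 via uRv]
Accessibility: uRu, uRv, vRv
Branch closes: p and not p both at v.
Every branch of the negation's tableau closes; the branch above is one of them.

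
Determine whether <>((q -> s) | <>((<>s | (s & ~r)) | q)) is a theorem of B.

Yes, valid

Tableau for the negation ~<>((q -> s) | <>((<>s | (s & ~r)) | q)):
1. ~<>((q -> s) | <>((<>s | (s & ~r)) | q)), u
2. ~((q -> s) | <>((<>s | (s & ~r)) | q)), u   [~<>-rule on 1 via uRu]
3. ~(q -> s), u   [~|-rule on 2]
4. ~<>((<>s | (s & ~r)) | q), u   [~|-rule on 2]
5. q, u   [~->-rule on 3]
6. ~s, u   [~->-rule on 3]
7. ~((<>s | (s & ~r)) | q), u   [~<>-rule on 4 via uRu]
8. ~(<>s | (s & ~r)), u   [~|-rule on 7]
9. ~q, u   [~|-rule on 7]
Accessibility: uRu
Branch closes: q and ~q both at u.
All branches of the negation close; one closing branch shown above.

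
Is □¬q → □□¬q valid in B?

Invalid (countermodel exists)

Tableau for the negation ¬(□¬q → □□¬q):
1. ¬(□¬q → □□¬q), 0
2. □¬q, 0
3. ¬□□¬q, 0
4. ¬q, 0
5. ¬□¬q, 1
6. ¬q, 1
7. q, 2
Accessibility: 0R0, 0R1, 1R0, 1R1, 1R2, 2R1, 2R2
The negation has an open branch (countermodel exists).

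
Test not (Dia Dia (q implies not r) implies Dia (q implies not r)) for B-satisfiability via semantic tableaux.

Yes, satisfiable

1. not (Dia Dia (q implies not r) implies Dia (q implies not r)), w0
2. Dia Dia (q implies not r), w0
3. not Dia (q implies not r), w0
4. not (q implies not r), w0
5. q, w0
6. r, w0
7. Dia (q implies not r), w1
8. not (q implies not r), w1
9. q, w1
10. r, w1
11. q implies not r, w2
12. not r, w2
Accessibility: w0Rw0, w0Rw1, w1Rw0, w1Rw1, w1Rw2, w2Rw1, w2Rw2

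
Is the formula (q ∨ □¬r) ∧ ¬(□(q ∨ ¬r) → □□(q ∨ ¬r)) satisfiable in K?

1. (q ∨ □¬r) ∧ ¬(□(q ∨ ¬r) → □□(q ∨ ¬r)), u
2. q ∨ □¬r, u
3. ¬(□(q ∨ ¬r) → □□(q ∨ ¬r)), u
4. □(q ∨ ¬r), u
5. ¬□□(q ∨ ¬r), u
6. □¬r, u
7. ¬□(q ∨ ¬r), v
8. q ∨ ¬r, v
9. ¬r, v
10. ¬(q ∨ ¬r), w
11. ¬q, w
12. r, w
Accessibility: uRv, vRw

Satisfiable (open branch found)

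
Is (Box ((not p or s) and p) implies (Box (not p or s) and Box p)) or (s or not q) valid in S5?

Yes, valid

Tableau for the negation not ((Box ((not p or s) and p) implies (Box (not p or s) and Box p)) or (s or not q)):
1. not ((Box ((not p or s) and p) implies (Box (not p or s) and Box p)) or (s or not q)), u
2. not (Box ((not p or s) and p) implies (Box (not p or s) and Box p)), u
3. not (s or not q), u
4. Box ((not p or s) and p), u
5. not (Box (not p or s) and Box p), u
6. not s, u
7. q, u
8. (not p or s) and p, u
9. not p or s, u
10. p, u
11. not Box p, u
12. s, u
Accessibility: uRu
Branch closes: s and not s both at u.
All branches of the negation close; one closing branch shown above.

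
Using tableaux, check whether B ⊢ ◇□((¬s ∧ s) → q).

Valid

Tableau for the negation ¬◇□((¬s ∧ s) → q):
1. ¬◇□((¬s ∧ s) → q), u
2. ¬□((¬s ∧ s) → q), u
3. ¬((¬s ∧ s) → q), v
4. ¬s ∧ s, v
5. ¬q, v
6. ¬s, v
7. s, v
Accessibility: uRu, uRv, vRu, vRv
Branch closes: s and ¬s both at v.
Every branch of the negation's tableau closes; the branch above is one of them.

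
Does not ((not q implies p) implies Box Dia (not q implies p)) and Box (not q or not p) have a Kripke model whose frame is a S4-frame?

1. not ((not q implies p) implies Box Dia (not q implies p)) and Box (not q or not p), u
2. not ((not q implies p) implies Box Dia (not q implies p)), u   [and-rule on 1]
3. Box (not q or not p), u   [and-rule on 1]
4. not q implies p, u   [neg-implies-rule on 2]
5. not Box Dia (not q implies p), u   [neg-implies-rule on 2]
6. not q or not p, u   [Box-rule on 3 via uRu]
7. p, u   [implies-rule on 4 (branches; this branch)]
8. not q, u   [or-rule on 6 (branches; this branch)]
9. not Dia (not q implies p), v   [neg-Box-rule on 5: fresh world v, uRv]
10. not q or not p, v   [Box-rule on 3 via uRv]
11. not (not q implies p), v   [neg-Dia-rule on 9 via vRv]
12. not q, v   [neg-implies-rule on 11]
13. not p, v   [neg-implies-rule on 11]
Accessibility: uRu, uRv, vRv

Satisfiable (open branch found)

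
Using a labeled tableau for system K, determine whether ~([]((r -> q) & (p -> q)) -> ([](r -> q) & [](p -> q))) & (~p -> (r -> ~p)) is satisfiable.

Unsatisfiable (every branch closes)

1. ~([]((r -> q) & (p -> q)) -> ([](r -> q) & [](p -> q))) & (~p -> (r -> ~p)), 0
2. ~([]((r -> q) & (p -> q)) -> ([](r -> q) & [](p -> q))), 0   [&-rule on 1]
3. ~p -> (r -> ~p), 0   [&-rule on 1]
4. []((r -> q) & (p -> q)), 0   [~->-rule on 2]
5. ~([](r -> q) & [](p -> q)), 0   [~->-rule on 2]
6. r -> ~p, 0   [->-rule on 3 (branches; this branch)]
7. ~[](p -> q), 0   [~&-rule on 5 (branches; this branch)]
8. ~p, 0   [->-rule on 6 (branches; this branch)]
9. ~(p -> q), 1   [~[]-rule on 7: fresh world 1, 0R1]
10. p, 1   [~->-rule on 9]
11. ~q, 1   [~->-rule on 9]
12. (r -> q) & (p -> q), 1   [[]-rule on 4 via 0R1]
13. r -> q, 1   [&-rule on 12]
14. p -> q, 1   [&-rule on 12]
15. ~r, 1   [->-rule on 13 (branches; this branch)]
16. q, 1   [->-rule on 14 (branches; this branch)]
Accessibility: 0R1
Branch closes: q and ~q both at 1.
All branches of the tableau close; one closing branch shown above.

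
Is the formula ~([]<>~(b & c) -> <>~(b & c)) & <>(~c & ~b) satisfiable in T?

Unsatisfiable (every branch closes)

1. ~([]<>~(b & c) -> <>~(b & c)) & <>(~c & ~b), u
2. ~([]<>~(b & c) -> <>~(b & c)), u   [&-rule on 1]
3. <>(~c & ~b), u   [&-rule on 1]
4. []<>~(b & c), u   [~->-rule on 2]
5. ~<>~(b & c), u   [~->-rule on 2]
6. <>~(b & c), u   [[]-rule on 4 via uRu]
7. b & c, u   [~<>-rule on 5 via uRu]
8. b, u   [&-rule on 7]
9. c, u   [&-rule on 7]
10. ~c & ~b, v   [<>-rule on 3: fresh world v, uRv]
11. ~c, v   [&-rule on 10]
12. ~b, v   [&-rule on 10]
13. <>~(b & c), v   [[]-rule on 4 via uRv]
14. b & c, v   [~<>-rule on 5 via uRv]
15. b, v   [&-rule on 14]
16. c, v   [&-rule on 14]
Accessibility: uRu, uRv, vRv
Branch closes: b and ~b both at v.
(One branch shown.) All branches close.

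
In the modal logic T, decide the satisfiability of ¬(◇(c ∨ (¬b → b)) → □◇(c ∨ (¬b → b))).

1. ¬(◇(c ∨ (¬b → b)) → □◇(c ∨ (¬b → b))), 0
2. ◇(c ∨ (¬b → b)), 0
3. ¬□◇(c ∨ (¬b → b)), 0
4. c ∨ (¬b → b), 1
5. ¬b → b, 1
6. b, 1
7. ¬◇(c ∨ (¬b → b)), 2
8. ¬(c ∨ (¬b → b)), 2
9. ¬c, 2
10. ¬(¬b → b), 2
11. ¬b, 2
Accessibility: 0R0, 0R1, 0R2, 1R1, 2R2

Satisfiable (open branch found)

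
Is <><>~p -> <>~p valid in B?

Not valid

Tableau for the negation ~(<><>~p -> <>~p):
1. ~(<><>~p -> <>~p), w0
2. <><>~p, w0
3. ~<>~p, w0
4. p, w0
5. <>~p, w1
6. p, w1
7. ~p, w2
Accessibility: w0Rw0, w0Rw1, w1Rw0, w1Rw1, w1Rw2, w2Rw1, w2Rw2
The negation has an open branch (countermodel exists).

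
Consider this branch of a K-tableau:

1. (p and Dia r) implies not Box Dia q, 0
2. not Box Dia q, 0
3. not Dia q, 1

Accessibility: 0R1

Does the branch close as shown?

No, open

No atom appears with both signs at the same world.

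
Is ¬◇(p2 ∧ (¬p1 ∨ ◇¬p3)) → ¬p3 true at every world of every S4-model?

Not valid

Tableau for the negation ¬(¬◇(p2 ∧ (¬p1 ∨ ◇¬p3)) → ¬p3):
1. ¬(¬◇(p2 ∧ (¬p1 ∨ ◇¬p3)) → ¬p3), w0
2. ¬◇(p2 ∧ (¬p1 ∨ ◇¬p3)), w0   [¬→-rule on 1]
3. p3, w0   [¬→-rule on 1]
4. ¬(p2 ∧ (¬p1 ∨ ◇¬p3)), w0   [¬◇-rule on 2 via w0Rw0]
5. ¬(¬p1 ∨ ◇¬p3), w0   [¬∧-rule on 4 (branches; this branch)]
6. p1, w0   [¬∨-rule on 5]
7. ¬◇¬p3, w0   [¬∨-rule on 5]
Accessibility: w0Rw0
The negation has an open branch (countermodel exists).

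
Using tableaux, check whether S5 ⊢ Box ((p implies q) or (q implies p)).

Valid in S5

Tableau for the negation not Box ((p implies q) or (q implies p)):
1. not Box ((p implies q) or (q implies p)), u
2. not ((p implies q) or (q implies p)), v
3. not (p implies q), v
4. not (q implies p), v
5. p, v
6. not q, v
7. q, v
8. not p, v
Accessibility: uRu, uRv, vRu, vRv
Branch closes: q and not q both at v.
All branches of the negation close; one closing branch shown above.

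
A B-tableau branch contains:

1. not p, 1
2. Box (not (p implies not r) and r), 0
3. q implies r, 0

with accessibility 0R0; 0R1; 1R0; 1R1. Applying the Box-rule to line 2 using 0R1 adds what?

not (p implies not r) and r, 1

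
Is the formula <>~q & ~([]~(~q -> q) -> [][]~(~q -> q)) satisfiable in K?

1. <>~q & ~([]~(~q -> q) -> [][]~(~q -> q)), u
2. <>~q, u   [&-rule on 1]
3. ~([]~(~q -> q) -> [][]~(~q -> q)), u   [&-rule on 1]
4. []~(~q -> q), u   [~->-rule on 3]
5. ~[][]~(~q -> q), u   [~->-rule on 3]
6. ~q, v   [<>-rule on 2: fresh world v, uRv]
7. ~(~q -> q), v   [[]-rule on 4 via uRv]
8. ~[]~(~q -> q), w   [~[]-rule on 5: fresh world w, uRw]
9. ~(~q -> q), w   [[]-rule on 4 via uRw]
10. ~q, w   [~->-rule on 9]
11. ~q -> q, x   [~[]-rule on 8: fresh world x, wRx]
12. q, x   [->-rule on 11 (branches; this branch)]
Accessibility: uRv, uRw, wRx

Satisfiable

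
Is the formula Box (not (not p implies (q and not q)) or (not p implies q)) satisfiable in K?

1. Box (not (not p implies (q and not q)) or (not p implies q)), w0

Satisfiable (open branch found)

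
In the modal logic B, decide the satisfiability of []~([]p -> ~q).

Yes, satisfiable

1. []~([]p -> ~q), 0
2. ~([]p -> ~q), 0
3. []p, 0
4. q, 0
5. p, 0
Accessibility: 0R0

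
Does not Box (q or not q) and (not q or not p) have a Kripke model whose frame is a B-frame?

Unsatisfiable

1. not Box (q or not q) and (not q or not p), w0
2. not Box (q or not q), w0
3. not q or not p, w0
4. not p, w0
5. not (q or not q), w1
6. not q, w1
7. q, w1
Accessibility: w0Rw0, w0Rw1, w1Rw0, w1Rw1
Branch closes: q and not q both at w1.
(One branch shown.) All branches close.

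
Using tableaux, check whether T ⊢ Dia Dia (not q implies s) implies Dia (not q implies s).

Tableau for the negation not (Dia Dia (not q implies s) implies Dia (not q implies s)):
1. not (Dia Dia (not q implies s) implies Dia (not q implies s)), u
2. Dia Dia (not q implies s), u   [neg-implies-rule on 1]
3. not Dia (not q implies s), u   [neg-implies-rule on 1]
4. not (not q implies s), u   [neg-Dia-rule on 3 via uRu]
5. not q, u   [neg-implies-rule on 4]
6. not s, u   [neg-implies-rule on 4]
7. Dia (not q implies s), v   [Dia-rule on 2: fresh world v, uRv]
8. not (not q implies s), v   [neg-Dia-rule on 3 via uRv]
9. not q, v   [neg-implies-rule on 8]
10. not s, v   [neg-implies-rule on 8]
11. not q implies s, w   [Dia-rule on 7: fresh world w, vRw]
12. s, w   [implies-rule on 11 (branches; this branch)]
Accessibility: uRu, uRv, vRv, vRw, wRw
The negation has an open branch (countermodel exists).

Not valid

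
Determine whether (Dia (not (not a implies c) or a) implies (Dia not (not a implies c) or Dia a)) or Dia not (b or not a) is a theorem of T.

Tableau for the negation not ((Dia (not (not a implies c) or a) implies (Dia not (not a implies c) or Dia a)) or Dia not (b or not a)):
1. not ((Dia (not (not a implies c) or a) implies (Dia not (not a implies c) or Dia a)) or Dia not (b or not a)), 0
2. not (Dia (not (not a implies c) or a) implies (Dia not (not a implies c) or Dia a)), 0   [neg-or-rule on 1]
3. not Dia not (b or not a), 0   [neg-or-rule on 1]
4. Dia (not (not a implies c) or a), 0   [neg-implies-rule on 2]
5. not (Dia not (not a implies c) or Dia a), 0   [neg-implies-rule on 2]
6. not Dia not (not a implies c), 0   [neg-or-rule on 5]
7. not Dia a, 0   [neg-or-rule on 5]
8. b or not a, 0   [neg-Dia-rule on 3 via 0R0]
9. not a implies c, 0   [neg-Dia-rule on 6 via 0R0]
10. not a, 0   [neg-Dia-rule on 7 via 0R0]
11. c, 0   [implies-rule on 9 (branches; this branch)]
12. not (not a implies c) or a, 1   [Dia-rule on 4: fresh world 1, 0R1]
13. b or not a, 1   [neg-Dia-rule on 3 via 0R1]
14. not a implies c, 1   [neg-Dia-rule on 6 via 0R1]
15. not a, 1   [neg-Dia-rule on 7 via 0R1]
16. not (not a implies c), 1   [or-rule on 12 (branches; this branch)]
17. not c, 1   [neg-implies-rule on 16]
18. c, 1   [implies-rule on 14 (branches; this branch)]
Accessibility: 0R0, 0R1, 1R1
Branch closes: c and not c both at 1.
Every branch of the negation's tableau closes; the branch above is one of them.

Valid in T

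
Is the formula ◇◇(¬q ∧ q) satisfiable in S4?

Unsatisfiable

1. ◇◇(¬q ∧ q), 0
2. ◇(¬q ∧ q), 1
3. ¬q ∧ q, 2
4. ¬q, 2
5. q, 2
Accessibility: 0R0, 0R1, 0R2, 1R1, 1R2, 2R2
Branch closes: q and ¬q both at 2.
(One branch shown.) All branches close.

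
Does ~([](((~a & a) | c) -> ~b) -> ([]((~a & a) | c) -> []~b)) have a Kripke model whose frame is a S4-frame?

No, unsatisfiable

1. ~([](((~a & a) | c) -> ~b) -> ([]((~a & a) | c) -> []~b)), u
2. [](((~a & a) | c) -> ~b), u
3. ~([]((~a & a) | c) -> []~b), u
4. []((~a & a) | c), u
5. ~[]~b, u
6. ((~a & a) | c) -> ~b, u
7. (~a & a) | c, u
8. ~b, u
9. c, u
10. b, v
11. ((~a & a) | c) -> ~b, v
12. (~a & a) | c, v
13. ~((~a & a) | c), v
14. ~(~a & a), v
15. ~c, v
16. ~a & a, v
17. ~a, v
18. a, v
Accessibility: uRu, uRv, vRv
Branch closes: a and ~a both at v.
(One branch shown.) All branches close.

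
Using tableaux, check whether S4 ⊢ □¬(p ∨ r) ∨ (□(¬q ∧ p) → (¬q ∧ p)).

Tableau for the negation ¬(□¬(p ∨ r) ∨ (□(¬q ∧ p) → (¬q ∧ p))):
1. ¬(□¬(p ∨ r) ∨ (□(¬q ∧ p) → (¬q ∧ p))), w0
2. ¬□¬(p ∨ r), w0
3. ¬(□(¬q ∧ p) → (¬q ∧ p)), w0
4. □(¬q ∧ p), w0
5. ¬(¬q ∧ p), w0
6. ¬q ∧ p, w0
7. ¬q, w0
8. p, w0
9. ¬p, w0
Accessibility: w0Rw0
Branch closes: p and ¬p both at w0.
Every branch of the negation's tableau closes; the branch above is one of them.

Valid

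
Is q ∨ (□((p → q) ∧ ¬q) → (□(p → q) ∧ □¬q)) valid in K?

Tableau for the negation ¬(q ∨ (□((p → q) ∧ ¬q) → (□(p → q) ∧ □¬q))):
1. ¬(q ∨ (□((p → q) ∧ ¬q) → (□(p → q) ∧ □¬q))), u
2. ¬q, u   [¬∨-rule on 1]
3. ¬(□((p → q) ∧ ¬q) → (□(p → q) ∧ □¬q)), u   [¬∨-rule on 1]
4. □((p → q) ∧ ¬q), u   [¬→-rule on 3]
5. ¬(□(p → q) ∧ □¬q), u   [¬→-rule on 3]
6. ¬□(p → q), u   [¬∧-rule on 5 (branches; this branch)]
7. ¬(p → q), v   [¬□-rule on 6: fresh world v, uRv]
8. p, v   [¬→-rule on 7]
9. ¬q, v   [¬→-rule on 7]
10. (p → q) ∧ ¬q, v   [□-rule on 4 via uRv]
11. p → q, v   [∧-rule on 10]
12. q, v   [→-rule on 11 (branches; this branch)]
Accessibility: uRv
Branch closes: q and ¬q both at v.
Every branch of the negation's tableau closes; the branch above is one of them.

Yes, valid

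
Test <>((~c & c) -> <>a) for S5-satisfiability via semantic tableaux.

1. <>((~c & c) -> <>a), 0
2. (~c & c) -> <>a, 1   [<>-rule on 1: fresh world 1, 0R1]
3. <>a, 1   [->-rule on 2 (branches; this branch)]
4. a, 2   [<>-rule on 3: fresh world 2, 1R2]
Accessibility: 0R0, 0R1, 0R2, 1R0, 1R1, 1R2, 2R0, 2R1, 2R2

Yes, satisfiable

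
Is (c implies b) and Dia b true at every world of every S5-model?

Tableau for the negation not ((c implies b) and Dia b):
1. not ((c implies b) and Dia b), 0
2. not Dia b, 0
3. not b, 0
Accessibility: 0R0
The negation has an open branch (countermodel exists).

No, not valid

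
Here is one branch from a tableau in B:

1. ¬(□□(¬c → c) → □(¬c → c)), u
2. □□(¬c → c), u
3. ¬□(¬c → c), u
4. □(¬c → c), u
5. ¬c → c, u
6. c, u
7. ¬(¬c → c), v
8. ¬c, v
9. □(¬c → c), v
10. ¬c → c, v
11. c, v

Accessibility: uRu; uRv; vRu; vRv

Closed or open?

Both c and ¬c appear at v.

Yes, closed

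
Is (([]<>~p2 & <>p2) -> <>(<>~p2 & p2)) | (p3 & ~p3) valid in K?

Valid in K

Tableau for the negation ~((([]<>~p2 & <>p2) -> <>(<>~p2 & p2)) | (p3 & ~p3)):
1. ~((([]<>~p2 & <>p2) -> <>(<>~p2 & p2)) | (p3 & ~p3)), w0
2. ~(([]<>~p2 & <>p2) -> <>(<>~p2 & p2)), w0
3. ~(p3 & ~p3), w0
4. []<>~p2 & <>p2, w0
5. ~<>(<>~p2 & p2), w0
6. []<>~p2, w0
7. <>p2, w0
8. p3, w0
9. p2, w1
10. ~(<>~p2 & p2), w1
11. <>~p2, w1
12. ~<>~p2, w1
13. ~p2, w2
14. p2, w2
Accessibility: w0Rw1, w1Rw2
Branch closes: p2 and ~p2 both at w2.
Every branch of the negation's tableau closes; the branch above is one of them.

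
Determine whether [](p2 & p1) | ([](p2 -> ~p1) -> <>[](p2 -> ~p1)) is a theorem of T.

Tableau for the negation ~([](p2 & p1) | ([](p2 -> ~p1) -> <>[](p2 -> ~p1))):
1. ~([](p2 & p1) | ([](p2 -> ~p1) -> <>[](p2 -> ~p1))), 0
2. ~[](p2 & p1), 0
3. ~([](p2 -> ~p1) -> <>[](p2 -> ~p1)), 0
4. [](p2 -> ~p1), 0
5. ~<>[](p2 -> ~p1), 0
6. p2 -> ~p1, 0
7. ~[](p2 -> ~p1), 0
8. ~p1, 0
9. ~(p2 & p1), 1
10. p2 -> ~p1, 1
11. ~[](p2 -> ~p1), 1
12. ~p1, 1
13. ~(p2 -> ~p1), 2
14. p2, 2
15. p1, 2
16. p2 -> ~p1, 2
17. ~[](p2 -> ~p1), 2
18. ~p1, 2
Accessibility: 0R0, 0R1, 0R2, 1R1, 2R2
Branch closes: p1 and ~p1 both at 2.
All branches of the negation close; one closing branch shown above.

Yes, valid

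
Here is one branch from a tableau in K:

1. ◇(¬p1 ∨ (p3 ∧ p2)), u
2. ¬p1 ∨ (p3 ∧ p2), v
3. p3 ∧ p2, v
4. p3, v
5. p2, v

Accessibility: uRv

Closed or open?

Open

No world carries both an atom and its negation.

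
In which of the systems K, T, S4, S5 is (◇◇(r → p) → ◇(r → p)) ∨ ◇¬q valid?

S4, S5

S4-tableau for the negation ¬((◇◇(r → p) → ◇(r → p)) ∨ ◇¬q):
1. ¬((◇◇(r → p) → ◇(r → p)) ∨ ◇¬q), w0
2. ¬(◇◇(r → p) → ◇(r → p)), w0   [¬∨-rule on 1]
3. ¬◇¬q, w0   [¬∨-rule on 1]
4. ◇◇(r → p), w0   [¬→-rule on 2]
5. ¬◇(r → p), w0   [¬→-rule on 2]
6. q, w0   [¬◇-rule on 3 via w0Rw0]
7. ¬(r → p), w0   [¬◇-rule on 5 via w0Rw0]
8. r, w0   [¬→-rule on 7]
9. ¬p, w0   [¬→-rule on 7]
10. ◇(r → p), w1   [◇-rule on 4: fresh world w1, w0Rw1]
11. q, w1   [¬◇-rule on 3 via w0Rw1]
12. ¬(r → p), w1   [¬◇-rule on 5 via w0Rw1]
13. r, w1   [¬→-rule on 12]
14. ¬p, w1   [¬→-rule on 12]
15. r → p, w2   [◇-rule on 10: fresh world w2, w1Rw2]
16. q, w2   [¬◇-rule on 3 via w0Rw2]
17. ¬(r → p), w2   [¬◇-rule on 5 via w0Rw2]
18. r, w2   [¬→-rule on 17]
19. ¬p, w2   [¬→-rule on 17]
20. p, w2   [→-rule on 15 (branches; this branch)]
Accessibility: w0Rw0, w0Rw1, w0Rw2, w1Rw1, w1Rw2, w2Rw2
Branch closes: p and ¬p both at w2.
Every branch closes (one shown): valid in S4, hence also in S5 (every theorem of S4 is a theorem of S5).
T-tableau for the negation ¬((◇◇(r → p) → ◇(r → p)) ∨ ◇¬q):
1. ¬((◇◇(r → p) → ◇(r → p)) ∨ ◇¬q), w0
2. ¬(◇◇(r → p) → ◇(r → p)), w0   [¬∨-rule on 1]
3. ¬◇¬q, w0   [¬∨-rule on 1]
4. ◇◇(r → p), w0   [¬→-rule on 2]
5. ¬◇(r → p), w0   [¬→-rule on 2]
6. q, w0   [¬◇-rule on 3 via w0Rw0]
7. ¬(r → p), w0   [¬◇-rule on 5 via w0Rw0]
8. r, w0   [¬→-rule on 7]
9. ¬p, w0   [¬→-rule on 7]
10. ◇(r → p), w1   [◇-rule on 4: fresh world w1, w0Rw1]
11. q, w1   [¬◇-rule on 3 via w0Rw1]
12. ¬(r → p), w1   [¬◇-rule on 5 via w0Rw1]
13. r, w1   [¬→-rule on 12]
14. ¬p, w1   [¬→-rule on 12]
15. r → p, w2   [◇-rule on 10: fresh world w2, w1Rw2]
16. p, w2   [→-rule on 15 (branches; this branch)]
Accessibility: w0Rw0, w0Rw1, w1Rw1, w1Rw2, w2Rw2
Complete open branch: countermodel on a T-frame, so not valid in T, nor in K (the same frame is also a K-frame).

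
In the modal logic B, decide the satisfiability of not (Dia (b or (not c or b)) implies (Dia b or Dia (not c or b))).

No, unsatisfiable

1. not (Dia (b or (not c or b)) implies (Dia b or Dia (not c or b))), w0
2. Dia (b or (not c or b)), w0
3. not (Dia b or Dia (not c or b)), w0
4. not Dia b, w0
5. not Dia (not c or b), w0
6. not b, w0
7. not (not c or b), w0
8. c, w0
9. b or (not c or b), w1
10. not b, w1
11. not (not c or b), w1
12. c, w1
13. not c or b, w1
14. b, w1
Accessibility: w0Rw0, w0Rw1, w1Rw0, w1Rw1
Branch closes: b and not b both at w1.
(One branch shown.) All branches close.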